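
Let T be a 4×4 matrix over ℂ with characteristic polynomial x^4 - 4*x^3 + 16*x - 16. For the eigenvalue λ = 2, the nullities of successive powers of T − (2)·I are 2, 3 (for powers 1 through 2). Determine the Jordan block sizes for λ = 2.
Block sizes for λ = 2: [2, 1]

From the dimensions of kernels of powers, the number of Jordan blocks of size at least j is d_j − d_{j−1} where d_j = dim ker(N^j) (with d_0 = 0). Computing the differences gives [2, 1].
The number of blocks of size exactly k is (#blocks of size ≥ k) − (#blocks of size ≥ k + 1), so the partition is: 1 block(s) of size 1, 1 block(s) of size 2.
In nonincreasing order the block sizes are [2, 1].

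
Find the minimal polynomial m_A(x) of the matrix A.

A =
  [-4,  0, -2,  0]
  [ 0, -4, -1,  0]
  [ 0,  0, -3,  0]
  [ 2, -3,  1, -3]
x^2 + 7*x + 12

The characteristic polynomial is χ_A(x) = (x + 3)^2*(x + 4)^2, so the eigenvalues are known. The minimal polynomial is
  m_A(x) = Π_λ (x − λ)^{k_λ}
where k_λ is the size of the *largest* Jordan block for λ (equivalently, the smallest k with (A − λI)^k v = 0 for every generalised eigenvector v of λ).

  λ = -4: largest Jordan block has size 1, contributing (x + 4)
  λ = -3: largest Jordan block has size 1, contributing (x + 3)

So m_A(x) = (x + 3)*(x + 4) = x^2 + 7*x + 12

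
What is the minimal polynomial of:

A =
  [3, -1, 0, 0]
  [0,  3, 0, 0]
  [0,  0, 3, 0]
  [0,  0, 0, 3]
x^2 - 6*x + 9

The characteristic polynomial is χ_A(x) = (x - 3)^4, so the eigenvalues are known. The minimal polynomial is
  m_A(x) = Π_λ (x − λ)^{k_λ}
where k_λ is the size of the *largest* Jordan block for λ (equivalently, the smallest k with (A − λI)^k v = 0 for every generalised eigenvector v of λ).

  λ = 3: largest Jordan block has size 2, contributing (x − 3)^2

So m_A(x) = (x - 3)^2 = x^2 - 6*x + 9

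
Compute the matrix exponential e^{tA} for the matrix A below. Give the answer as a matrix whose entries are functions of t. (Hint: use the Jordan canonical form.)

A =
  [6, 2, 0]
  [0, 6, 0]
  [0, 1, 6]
e^{tA} =
  [exp(6*t), 2*t*exp(6*t), 0]
  [0, exp(6*t), 0]
  [0, t*exp(6*t), exp(6*t)]

Strategy: write A = P · J · P⁻¹ where J is a Jordan canonical form, so e^{tA} = P · e^{tJ} · P⁻¹, and e^{tJ} can be computed block-by-block.

A has Jordan form
J =
  [6, 1, 0]
  [0, 6, 0]
  [0, 0, 6]
(up to reordering of blocks).

Per-block formulas:
  For a 1×1 block at λ = 6: exp(t · [6]) = [e^(6t)].
  For a 2×2 Jordan block J_2(6): exp(t · J_2(6)) = e^(6t)·(I + t·N), where N is the 2×2 nilpotent shift.

After assembling e^{tJ} and conjugating by P, we get:

e^{tA} =
  [exp(6*t), 2*t*exp(6*t), 0]
  [0, exp(6*t), 0]
  [0, t*exp(6*t), exp(6*t)]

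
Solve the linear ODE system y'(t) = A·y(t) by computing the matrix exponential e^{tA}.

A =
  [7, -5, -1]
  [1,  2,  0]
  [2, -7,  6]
e^{tA} =
  [-3*t^2*exp(5*t)/2 + 2*t*exp(5*t) + exp(5*t), 6*t^2*exp(5*t) - 5*t*exp(5*t), -3*t^2*exp(5*t)/2 - t*exp(5*t)]
  [-t^2*exp(5*t)/2 + t*exp(5*t), 2*t^2*exp(5*t) - 3*t*exp(5*t) + exp(5*t), -t^2*exp(5*t)/2]
  [-t^2*exp(5*t)/2 + 2*t*exp(5*t), 2*t^2*exp(5*t) - 7*t*exp(5*t), -t^2*exp(5*t)/2 + t*exp(5*t) + exp(5*t)]

Strategy: write A = P · J · P⁻¹ where J is a Jordan canonical form, so e^{tA} = P · e^{tJ} · P⁻¹, and e^{tJ} can be computed block-by-block.

A has Jordan form
J =
  [5, 1, 0]
  [0, 5, 1]
  [0, 0, 5]
(up to reordering of blocks).

Per-block formulas:
  For a 3×3 Jordan block J_3(5): exp(t · J_3(5)) = e^(5t)·(I + t·N + (t^2/2)·N^2), where N is the 3×3 nilpotent shift.

After assembling e^{tJ} and conjugating by P, we get:

e^{tA} =
  [-3*t^2*exp(5*t)/2 + 2*t*exp(5*t) + exp(5*t), 6*t^2*exp(5*t) - 5*t*exp(5*t), -3*t^2*exp(5*t)/2 - t*exp(5*t)]
  [-t^2*exp(5*t)/2 + t*exp(5*t), 2*t^2*exp(5*t) - 3*t*exp(5*t) + exp(5*t), -t^2*exp(5*t)/2]
  [-t^2*exp(5*t)/2 + 2*t*exp(5*t), 2*t^2*exp(5*t) - 7*t*exp(5*t), -t^2*exp(5*t)/2 + t*exp(5*t) + exp(5*t)]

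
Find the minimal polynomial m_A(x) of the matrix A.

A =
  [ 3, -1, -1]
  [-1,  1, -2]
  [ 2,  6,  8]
x^3 - 12*x^2 + 48*x - 64

The characteristic polynomial is χ_A(x) = (x - 4)^3, so the eigenvalues are known. The minimal polynomial is
  m_A(x) = Π_λ (x − λ)^{k_λ}
where k_λ is the size of the *largest* Jordan block for λ (equivalently, the smallest k with (A − λI)^k v = 0 for every generalised eigenvector v of λ).

  λ = 4: largest Jordan block has size 3, contributing (x − 4)^3

So m_A(x) = (x - 4)^3 = x^3 - 12*x^2 + 48*x - 64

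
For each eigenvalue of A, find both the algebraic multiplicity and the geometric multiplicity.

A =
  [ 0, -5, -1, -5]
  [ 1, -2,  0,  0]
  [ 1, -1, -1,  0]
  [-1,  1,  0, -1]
λ = -1: alg = 4, geom = 2

Step 1 — factor the characteristic polynomial to read off the algebraic multiplicities:
  χ_A(x) = (x + 1)^4

Step 2 — compute geometric multiplicities via the rank-nullity identity g(λ) = n − rank(A − λI):
  rank(A − (-1)·I) = 2, so dim ker(A − (-1)·I) = n − 2 = 2

Summary:
  λ = -1: algebraic multiplicity = 4, geometric multiplicity = 2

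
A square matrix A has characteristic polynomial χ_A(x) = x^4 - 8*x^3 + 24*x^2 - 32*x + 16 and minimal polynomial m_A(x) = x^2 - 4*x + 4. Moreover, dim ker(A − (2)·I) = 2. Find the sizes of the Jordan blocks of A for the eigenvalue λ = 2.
Block sizes for λ = 2: [2, 2]

Step 1 — from the characteristic polynomial, algebraic multiplicity of λ = 2 is 4. From dim ker(A − (2)·I) = 2, there are exactly 2 Jordan blocks for λ = 2.
Step 2 — from the minimal polynomial, the factor (x − 2)^2 tells us the largest block for λ = 2 has size 2.
Step 3 — with total size 4, 2 blocks, and largest block 2, the block sizes (in nonincreasing order) are [2, 2].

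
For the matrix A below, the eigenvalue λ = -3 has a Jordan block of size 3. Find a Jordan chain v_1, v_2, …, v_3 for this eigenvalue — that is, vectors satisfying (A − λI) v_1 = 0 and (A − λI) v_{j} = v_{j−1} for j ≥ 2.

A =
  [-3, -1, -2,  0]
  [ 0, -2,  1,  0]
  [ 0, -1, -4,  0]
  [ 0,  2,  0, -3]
A Jordan chain for λ = -3 of length 3:
v_1 = (1, 0, 0, 2)ᵀ
v_2 = (-1, 1, -1, 2)ᵀ
v_3 = (0, 1, 0, 0)ᵀ

Let N = A − (-3)·I. We want v_3 with N^3 v_3 = 0 but N^2 v_3 ≠ 0; then v_{j-1} := N · v_j for j = 3, …, 2.

Pick v_3 = (0, 1, 0, 0)ᵀ.
Then v_2 = N · v_3 = (-1, 1, -1, 2)ᵀ.
Then v_1 = N · v_2 = (1, 0, 0, 2)ᵀ.

Sanity check: (A − (-3)·I) v_1 = (0, 0, 0, 0)ᵀ = 0. ✓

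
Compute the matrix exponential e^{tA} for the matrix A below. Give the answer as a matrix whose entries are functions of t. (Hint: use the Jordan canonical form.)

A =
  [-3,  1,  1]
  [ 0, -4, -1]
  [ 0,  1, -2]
e^{tA} =
  [exp(-3*t), t*exp(-3*t), t*exp(-3*t)]
  [0, -t*exp(-3*t) + exp(-3*t), -t*exp(-3*t)]
  [0, t*exp(-3*t), t*exp(-3*t) + exp(-3*t)]

Strategy: write A = P · J · P⁻¹ where J is a Jordan canonical form, so e^{tA} = P · e^{tJ} · P⁻¹, and e^{tJ} can be computed block-by-block.

A has Jordan form
J =
  [-3,  1,  0]
  [ 0, -3,  0]
  [ 0,  0, -3]
(up to reordering of blocks).

Per-block formulas:
  For a 2×2 Jordan block J_2(-3): exp(t · J_2(-3)) = e^(-3t)·(I + t·N), where N is the 2×2 nilpotent shift.
  For a 1×1 block at λ = -3: exp(t · [-3]) = [e^(-3t)].

After assembling e^{tJ} and conjugating by P, we get:

e^{tA} =
  [exp(-3*t), t*exp(-3*t), t*exp(-3*t)]
  [0, -t*exp(-3*t) + exp(-3*t), -t*exp(-3*t)]
  [0, t*exp(-3*t), t*exp(-3*t) + exp(-3*t)]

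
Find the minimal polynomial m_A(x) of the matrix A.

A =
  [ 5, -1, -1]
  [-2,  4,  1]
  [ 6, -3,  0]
x^2 - 6*x + 9

The characteristic polynomial is χ_A(x) = (x - 3)^3, so the eigenvalues are known. The minimal polynomial is
  m_A(x) = Π_λ (x − λ)^{k_λ}
where k_λ is the size of the *largest* Jordan block for λ (equivalently, the smallest k with (A − λI)^k v = 0 for every generalised eigenvector v of λ).

  λ = 3: largest Jordan block has size 2, contributing (x − 3)^2

So m_A(x) = (x - 3)^2 = x^2 - 6*x + 9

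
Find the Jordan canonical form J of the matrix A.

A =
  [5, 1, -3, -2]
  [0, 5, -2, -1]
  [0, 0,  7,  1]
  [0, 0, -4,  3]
J_2(5) ⊕ J_2(5)

The characteristic polynomial is
  det(x·I − A) = x^4 - 20*x^3 + 150*x^2 - 500*x + 625 = (x - 5)^4

Eigenvalues and multiplicities (the geometric multiplicity of λ is n − rank(A − λI), which equals the number of Jordan blocks for λ):
  λ = 5: algebraic multiplicity = 4, geometric multiplicity = 2

Determining the block sizes for each eigenvalue:
  λ = 5: with am = 4 and gm = 2, the partition is not yet determined (e.g. several partitions of 4 into 2 parts exist). Let N = A − (5)·I. Computing rank(N^1) = 2, rank(N^2) = 0; the number of blocks of size ≥ j is rank(N^{j−1}) − rank(N^j), giving [2, 2]. So we have 2 block(s) of size 2 → block sizes [2, 2]

Assembling the blocks gives a Jordan form
J =
  [5, 1, 0, 0]
  [0, 5, 0, 0]
  [0, 0, 5, 1]
  [0, 0, 0, 5]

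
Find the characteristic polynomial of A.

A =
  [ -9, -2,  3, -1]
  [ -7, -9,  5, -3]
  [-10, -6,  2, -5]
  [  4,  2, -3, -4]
x^4 + 20*x^3 + 150*x^2 + 500*x + 625

Expanding det(x·I − A) (e.g. by cofactor expansion or by noting that A is similar to its Jordan form J, which has the same characteristic polynomial as A) gives
  χ_A(x) = x^4 + 20*x^3 + 150*x^2 + 500*x + 625
which factors as (x + 5)^4. The eigenvalues (with algebraic multiplicities) are λ = -5 with multiplicity 4.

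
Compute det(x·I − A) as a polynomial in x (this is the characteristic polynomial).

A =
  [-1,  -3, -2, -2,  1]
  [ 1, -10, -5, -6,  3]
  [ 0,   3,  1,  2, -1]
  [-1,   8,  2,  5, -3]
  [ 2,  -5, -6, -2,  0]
x^5 + 5*x^4 + 10*x^3 + 10*x^2 + 5*x + 1

Expanding det(x·I − A) (e.g. by cofactor expansion or by noting that A is similar to its Jordan form J, which has the same characteristic polynomial as A) gives
  χ_A(x) = x^5 + 5*x^4 + 10*x^3 + 10*x^2 + 5*x + 1
which factors as (x + 1)^5. The eigenvalues (with algebraic multiplicities) are λ = -1 with multiplicity 5.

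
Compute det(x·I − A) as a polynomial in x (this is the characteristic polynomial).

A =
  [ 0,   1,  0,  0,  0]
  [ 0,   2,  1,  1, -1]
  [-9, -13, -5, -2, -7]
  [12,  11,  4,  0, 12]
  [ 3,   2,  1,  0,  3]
x^5

Expanding det(x·I − A) (e.g. by cofactor expansion or by noting that A is similar to its Jordan form J, which has the same characteristic polynomial as A) gives
  χ_A(x) = x^5
which factors as x^5. The eigenvalues (with algebraic multiplicities) are λ = 0 with multiplicity 5.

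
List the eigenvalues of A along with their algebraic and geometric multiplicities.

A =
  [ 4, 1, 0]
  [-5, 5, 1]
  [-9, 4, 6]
λ = 5: alg = 3, geom = 1

Step 1 — factor the characteristic polynomial to read off the algebraic multiplicities:
  χ_A(x) = (x - 5)^3

Step 2 — compute geometric multiplicities via the rank-nullity identity g(λ) = n − rank(A − λI):
  rank(A − (5)·I) = 2, so dim ker(A − (5)·I) = n − 2 = 1

Summary:
  λ = 5: algebraic multiplicity = 3, geometric multiplicity = 1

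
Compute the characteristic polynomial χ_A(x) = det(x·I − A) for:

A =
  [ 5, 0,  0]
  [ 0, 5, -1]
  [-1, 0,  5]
x^3 - 15*x^2 + 75*x - 125

Expanding det(x·I − A) (e.g. by cofactor expansion or by noting that A is similar to its Jordan form J, which has the same characteristic polynomial as A) gives
  χ_A(x) = x^3 - 15*x^2 + 75*x - 125
which factors as (x - 5)^3. The eigenvalues (with algebraic multiplicities) are λ = 5 with multiplicity 3.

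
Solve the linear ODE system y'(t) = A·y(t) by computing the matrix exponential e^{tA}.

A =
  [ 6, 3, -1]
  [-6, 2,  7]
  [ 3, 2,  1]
e^{tA} =
  [-6*t^2*exp(3*t) + 3*t*exp(3*t) + exp(3*t), 2*t^2*exp(3*t) + 3*t*exp(3*t), 10*t^2*exp(3*t) - t*exp(3*t)]
  [9*t^2*exp(3*t)/2 - 6*t*exp(3*t), -3*t^2*exp(3*t)/2 - t*exp(3*t) + exp(3*t), -15*t^2*exp(3*t)/2 + 7*t*exp(3*t)]
  [-9*t^2*exp(3*t)/2 + 3*t*exp(3*t), 3*t^2*exp(3*t)/2 + 2*t*exp(3*t), 15*t^2*exp(3*t)/2 - 2*t*exp(3*t) + exp(3*t)]

Strategy: write A = P · J · P⁻¹ where J is a Jordan canonical form, so e^{tA} = P · e^{tJ} · P⁻¹, and e^{tJ} can be computed block-by-block.

A has Jordan form
J =
  [3, 1, 0]
  [0, 3, 1]
  [0, 0, 3]
(up to reordering of blocks).

Per-block formulas:
  For a 3×3 Jordan block J_3(3): exp(t · J_3(3)) = e^(3t)·(I + t·N + (t^2/2)·N^2), where N is the 3×3 nilpotent shift.

After assembling e^{tJ} and conjugating by P, we get:

e^{tA} =
  [-6*t^2*exp(3*t) + 3*t*exp(3*t) + exp(3*t), 2*t^2*exp(3*t) + 3*t*exp(3*t), 10*t^2*exp(3*t) - t*exp(3*t)]
  [9*t^2*exp(3*t)/2 - 6*t*exp(3*t), -3*t^2*exp(3*t)/2 - t*exp(3*t) + exp(3*t), -15*t^2*exp(3*t)/2 + 7*t*exp(3*t)]
  [-9*t^2*exp(3*t)/2 + 3*t*exp(3*t), 3*t^2*exp(3*t)/2 + 2*t*exp(3*t), 15*t^2*exp(3*t)/2 - 2*t*exp(3*t) + exp(3*t)]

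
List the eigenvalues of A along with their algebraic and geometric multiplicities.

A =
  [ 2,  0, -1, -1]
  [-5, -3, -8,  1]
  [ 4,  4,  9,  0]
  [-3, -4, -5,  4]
λ = 3: alg = 4, geom = 2

Step 1 — factor the characteristic polynomial to read off the algebraic multiplicities:
  χ_A(x) = (x - 3)^4

Step 2 — compute geometric multiplicities via the rank-nullity identity g(λ) = n − rank(A − λI):
  rank(A − (3)·I) = 2, so dim ker(A − (3)·I) = n − 2 = 2

Summary:
  λ = 3: algebraic multiplicity = 4, geometric multiplicity = 2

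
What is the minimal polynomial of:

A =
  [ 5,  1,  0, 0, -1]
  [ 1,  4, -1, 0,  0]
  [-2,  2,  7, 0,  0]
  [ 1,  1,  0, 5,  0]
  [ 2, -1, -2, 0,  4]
x^3 - 15*x^2 + 75*x - 125

The characteristic polynomial is χ_A(x) = (x - 5)^5, so the eigenvalues are known. The minimal polynomial is
  m_A(x) = Π_λ (x − λ)^{k_λ}
where k_λ is the size of the *largest* Jordan block for λ (equivalently, the smallest k with (A − λI)^k v = 0 for every generalised eigenvector v of λ).

  λ = 5: largest Jordan block has size 3, contributing (x − 5)^3

So m_A(x) = (x - 5)^3 = x^3 - 15*x^2 + 75*x - 125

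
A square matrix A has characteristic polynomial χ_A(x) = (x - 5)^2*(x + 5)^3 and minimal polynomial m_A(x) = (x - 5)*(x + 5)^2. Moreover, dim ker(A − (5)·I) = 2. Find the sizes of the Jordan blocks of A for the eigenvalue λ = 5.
Block sizes for λ = 5: [1, 1]

Step 1 — from the characteristic polynomial, algebraic multiplicity of λ = 5 is 2. From dim ker(A − (5)·I) = 2, there are exactly 2 Jordan blocks for λ = 5.
Step 2 — from the minimal polynomial, the factor (x − 5) tells us the largest block for λ = 5 has size 1.
Step 3 — with total size 2, 2 blocks, and largest block 1, the block sizes (in nonincreasing order) are [1, 1].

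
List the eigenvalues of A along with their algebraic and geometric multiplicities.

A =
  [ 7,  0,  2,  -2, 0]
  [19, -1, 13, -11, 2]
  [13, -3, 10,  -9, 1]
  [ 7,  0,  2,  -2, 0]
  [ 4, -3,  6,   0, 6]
λ = 0: alg = 1, geom = 1; λ = 5: alg = 4, geom = 2

Step 1 — factor the characteristic polynomial to read off the algebraic multiplicities:
  χ_A(x) = x*(x - 5)^4

Step 2 — compute geometric multiplicities via the rank-nullity identity g(λ) = n − rank(A − λI):
  rank(A − (0)·I) = 4, so dim ker(A − (0)·I) = n − 4 = 1
  rank(A − (5)·I) = 3, so dim ker(A − (5)·I) = n − 3 = 2

Summary:
  λ = 0: algebraic multiplicity = 1, geometric multiplicity = 1
  λ = 5: algebraic multiplicity = 4, geometric multiplicity = 2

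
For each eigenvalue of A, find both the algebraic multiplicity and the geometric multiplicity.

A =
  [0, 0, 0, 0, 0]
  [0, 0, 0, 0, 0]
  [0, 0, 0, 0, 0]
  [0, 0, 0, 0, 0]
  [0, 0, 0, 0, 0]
λ = 0: alg = 5, geom = 5

Step 1 — factor the characteristic polynomial to read off the algebraic multiplicities:
  χ_A(x) = x^5

Step 2 — compute geometric multiplicities via the rank-nullity identity g(λ) = n − rank(A − λI):
  rank(A − (0)·I) = 0, so dim ker(A − (0)·I) = n − 0 = 5

Summary:
  λ = 0: algebraic multiplicity = 5, geometric multiplicity = 5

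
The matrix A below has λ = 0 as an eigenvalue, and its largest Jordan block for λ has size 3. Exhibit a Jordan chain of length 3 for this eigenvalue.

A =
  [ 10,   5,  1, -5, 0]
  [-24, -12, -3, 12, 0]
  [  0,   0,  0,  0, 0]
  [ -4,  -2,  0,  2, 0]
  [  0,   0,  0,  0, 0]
A Jordan chain for λ = 0 of length 3:
v_1 = (-5, 12, 0, 2, 0)ᵀ
v_2 = (1, -3, 0, 0, 0)ᵀ
v_3 = (0, 0, 1, 0, 0)ᵀ

Let N = A − (0)·I. We want v_3 with N^3 v_3 = 0 but N^2 v_3 ≠ 0; then v_{j-1} := N · v_j for j = 3, …, 2.

Pick v_3 = (0, 0, 1, 0, 0)ᵀ.
Then v_2 = N · v_3 = (1, -3, 0, 0, 0)ᵀ.
Then v_1 = N · v_2 = (-5, 12, 0, 2, 0)ᵀ.

Sanity check: (A − (0)·I) v_1 = (0, 0, 0, 0, 0)ᵀ = 0. ✓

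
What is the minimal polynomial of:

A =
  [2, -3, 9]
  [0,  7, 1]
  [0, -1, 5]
x^3 - 14*x^2 + 60*x - 72

The characteristic polynomial is χ_A(x) = (x - 6)^2*(x - 2), so the eigenvalues are known. The minimal polynomial is
  m_A(x) = Π_λ (x − λ)^{k_λ}
where k_λ is the size of the *largest* Jordan block for λ (equivalently, the smallest k with (A − λI)^k v = 0 for every generalised eigenvector v of λ).

  λ = 2: largest Jordan block has size 1, contributing (x − 2)
  λ = 6: largest Jordan block has size 2, contributing (x − 6)^2

So m_A(x) = (x - 6)^2*(x - 2) = x^3 - 14*x^2 + 60*x - 72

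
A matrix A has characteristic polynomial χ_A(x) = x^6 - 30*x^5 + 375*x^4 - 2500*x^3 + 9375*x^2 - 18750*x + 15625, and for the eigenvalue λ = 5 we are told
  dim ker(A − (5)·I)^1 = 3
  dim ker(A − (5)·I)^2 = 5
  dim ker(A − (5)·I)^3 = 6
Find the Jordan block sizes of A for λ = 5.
Block sizes for λ = 5: [3, 2, 1]

From the dimensions of kernels of powers, the number of Jordan blocks of size at least j is d_j − d_{j−1} where d_j = dim ker(N^j) (with d_0 = 0). Computing the differences gives [3, 2, 1].
The number of blocks of size exactly k is (#blocks of size ≥ k) − (#blocks of size ≥ k + 1), so the partition is: 1 block(s) of size 1, 1 block(s) of size 2, 1 block(s) of size 3.
In nonincreasing order the block sizes are [3, 2, 1].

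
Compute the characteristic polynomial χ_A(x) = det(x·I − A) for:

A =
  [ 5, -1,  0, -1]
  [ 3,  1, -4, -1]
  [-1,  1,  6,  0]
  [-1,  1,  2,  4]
x^4 - 16*x^3 + 96*x^2 - 256*x + 256

Expanding det(x·I − A) (e.g. by cofactor expansion or by noting that A is similar to its Jordan form J, which has the same characteristic polynomial as A) gives
  χ_A(x) = x^4 - 16*x^3 + 96*x^2 - 256*x + 256
which factors as (x - 4)^4. The eigenvalues (with algebraic multiplicities) are λ = 4 with multiplicity 4.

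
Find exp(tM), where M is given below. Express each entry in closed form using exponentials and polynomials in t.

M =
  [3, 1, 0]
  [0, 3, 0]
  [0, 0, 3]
e^{tM} =
  [exp(3*t), t*exp(3*t), 0]
  [0, exp(3*t), 0]
  [0, 0, exp(3*t)]

Strategy: write M = P · J · P⁻¹ where J is a Jordan canonical form, so e^{tM} = P · e^{tJ} · P⁻¹, and e^{tJ} can be computed block-by-block.

M has Jordan form
J =
  [3, 1, 0]
  [0, 3, 0]
  [0, 0, 3]
(up to reordering of blocks).

Per-block formulas:
  For a 2×2 Jordan block J_2(3): exp(t · J_2(3)) = e^(3t)·(I + t·N), where N is the 2×2 nilpotent shift.
  For a 1×1 block at λ = 3: exp(t · [3]) = [e^(3t)].

After assembling e^{tJ} and conjugating by P, we get:

e^{tM} =
  [exp(3*t), t*exp(3*t), 0]
  [0, exp(3*t), 0]
  [0, 0, exp(3*t)]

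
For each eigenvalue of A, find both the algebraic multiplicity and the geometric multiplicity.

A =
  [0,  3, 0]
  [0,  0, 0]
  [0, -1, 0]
λ = 0: alg = 3, geom = 2

Step 1 — factor the characteristic polynomial to read off the algebraic multiplicities:
  χ_A(x) = x^3

Step 2 — compute geometric multiplicities via the rank-nullity identity g(λ) = n − rank(A − λI):
  rank(A − (0)·I) = 1, so dim ker(A − (0)·I) = n − 1 = 2

Summary:
  λ = 0: algebraic multiplicity = 3, geometric multiplicity = 2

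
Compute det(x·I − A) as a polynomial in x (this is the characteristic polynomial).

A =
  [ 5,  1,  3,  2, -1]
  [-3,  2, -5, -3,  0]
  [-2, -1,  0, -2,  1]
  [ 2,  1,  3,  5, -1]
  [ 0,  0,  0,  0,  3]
x^5 - 15*x^4 + 90*x^3 - 270*x^2 + 405*x - 243

Expanding det(x·I − A) (e.g. by cofactor expansion or by noting that A is similar to its Jordan form J, which has the same characteristic polynomial as A) gives
  χ_A(x) = x^5 - 15*x^4 + 90*x^3 - 270*x^2 + 405*x - 243
which factors as (x - 3)^5. The eigenvalues (with algebraic multiplicities) are λ = 3 with multiplicity 5.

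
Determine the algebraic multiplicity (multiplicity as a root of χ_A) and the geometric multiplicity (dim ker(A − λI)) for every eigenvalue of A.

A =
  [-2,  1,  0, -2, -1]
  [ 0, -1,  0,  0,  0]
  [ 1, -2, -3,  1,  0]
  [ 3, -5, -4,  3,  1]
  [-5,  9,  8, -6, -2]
λ = -1: alg = 5, geom = 3

Step 1 — factor the characteristic polynomial to read off the algebraic multiplicities:
  χ_A(x) = (x + 1)^5

Step 2 — compute geometric multiplicities via the rank-nullity identity g(λ) = n − rank(A − λI):
  rank(A − (-1)·I) = 2, so dim ker(A − (-1)·I) = n − 2 = 3

Summary:
  λ = -1: algebraic multiplicity = 5, geometric multiplicity = 3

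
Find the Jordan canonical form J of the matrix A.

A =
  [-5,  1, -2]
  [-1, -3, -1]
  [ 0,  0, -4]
J_3(-4)

The characteristic polynomial is
  det(x·I − A) = x^3 + 12*x^2 + 48*x + 64 = (x + 4)^3

Eigenvalues and multiplicities (the geometric multiplicity of λ is n − rank(A − λI), which equals the number of Jordan blocks for λ):
  λ = -4: algebraic multiplicity = 3, geometric multiplicity = 1

Determining the block sizes for each eigenvalue:
  λ = -4: one block (gm = 1), so the single block has size am = 3 → block sizes [3]

Assembling the blocks gives a Jordan form
J =
  [-4,  1,  0]
  [ 0, -4,  1]
  [ 0,  0, -4]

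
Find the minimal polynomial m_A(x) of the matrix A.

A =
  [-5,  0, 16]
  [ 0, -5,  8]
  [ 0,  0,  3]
x^2 + 2*x - 15

The characteristic polynomial is χ_A(x) = (x - 3)*(x + 5)^2, so the eigenvalues are known. The minimal polynomial is
  m_A(x) = Π_λ (x − λ)^{k_λ}
where k_λ is the size of the *largest* Jordan block for λ (equivalently, the smallest k with (A − λI)^k v = 0 for every generalised eigenvector v of λ).

  λ = -5: largest Jordan block has size 1, contributing (x + 5)
  λ = 3: largest Jordan block has size 1, contributing (x − 3)

So m_A(x) = (x - 3)*(x + 5) = x^2 + 2*x - 15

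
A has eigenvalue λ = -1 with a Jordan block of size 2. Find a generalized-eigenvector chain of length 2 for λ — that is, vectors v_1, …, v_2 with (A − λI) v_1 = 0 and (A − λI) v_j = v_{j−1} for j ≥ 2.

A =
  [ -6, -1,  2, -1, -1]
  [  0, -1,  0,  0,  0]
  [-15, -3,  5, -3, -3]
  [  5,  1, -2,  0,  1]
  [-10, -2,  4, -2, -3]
A Jordan chain for λ = -1 of length 2:
v_1 = (-5, 0, -15, 5, -10)ᵀ
v_2 = (1, 0, 0, 0, 0)ᵀ

Let N = A − (-1)·I. We want v_2 with N^2 v_2 = 0 but N^1 v_2 ≠ 0; then v_{j-1} := N · v_j for j = 2, …, 2.

Pick v_2 = (1, 0, 0, 0, 0)ᵀ.
Then v_1 = N · v_2 = (-5, 0, -15, 5, -10)ᵀ.

Sanity check: (A − (-1)·I) v_1 = (0, 0, 0, 0, 0)ᵀ = 0. ✓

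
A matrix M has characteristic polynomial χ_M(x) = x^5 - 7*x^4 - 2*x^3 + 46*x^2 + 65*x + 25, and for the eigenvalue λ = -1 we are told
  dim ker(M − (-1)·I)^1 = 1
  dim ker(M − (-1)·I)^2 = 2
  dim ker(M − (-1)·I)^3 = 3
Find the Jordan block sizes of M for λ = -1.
Block sizes for λ = -1: [3]

From the dimensions of kernels of powers, the number of Jordan blocks of size at least j is d_j − d_{j−1} where d_j = dim ker(N^j) (with d_0 = 0). Computing the differences gives [1, 1, 1].
The number of blocks of size exactly k is (#blocks of size ≥ k) − (#blocks of size ≥ k + 1), so the partition is: 1 block(s) of size 3.
In nonincreasing order the block sizes are [3].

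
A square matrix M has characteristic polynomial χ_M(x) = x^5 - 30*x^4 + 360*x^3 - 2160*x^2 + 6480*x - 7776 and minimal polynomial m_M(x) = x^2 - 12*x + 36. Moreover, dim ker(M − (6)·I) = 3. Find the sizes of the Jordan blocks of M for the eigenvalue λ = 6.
Block sizes for λ = 6: [2, 2, 1]

Step 1 — from the characteristic polynomial, algebraic multiplicity of λ = 6 is 5. From dim ker(M − (6)·I) = 3, there are exactly 3 Jordan blocks for λ = 6.
Step 2 — from the minimal polynomial, the factor (x − 6)^2 tells us the largest block for λ = 6 has size 2.
Step 3 — with total size 5, 3 blocks, and largest block 2, the block sizes (in nonincreasing order) are [2, 2, 1].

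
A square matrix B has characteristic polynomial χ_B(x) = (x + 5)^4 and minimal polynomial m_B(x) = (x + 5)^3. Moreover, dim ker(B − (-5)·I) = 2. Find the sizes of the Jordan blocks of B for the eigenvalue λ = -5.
Block sizes for λ = -5: [3, 1]

Step 1 — from the characteristic polynomial, algebraic multiplicity of λ = -5 is 4. From dim ker(B − (-5)·I) = 2, there are exactly 2 Jordan blocks for λ = -5.
Step 2 — from the minimal polynomial, the factor (x + 5)^3 tells us the largest block for λ = -5 has size 3.
Step 3 — with total size 4, 2 blocks, and largest block 3, the block sizes (in nonincreasing order) are [3, 1].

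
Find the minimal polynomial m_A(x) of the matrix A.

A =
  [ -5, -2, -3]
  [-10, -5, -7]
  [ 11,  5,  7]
x^3 + 3*x^2 + 3*x + 1

The characteristic polynomial is χ_A(x) = (x + 1)^3, so the eigenvalues are known. The minimal polynomial is
  m_A(x) = Π_λ (x − λ)^{k_λ}
where k_λ is the size of the *largest* Jordan block for λ (equivalently, the smallest k with (A − λI)^k v = 0 for every generalised eigenvector v of λ).

  λ = -1: largest Jordan block has size 3, contributing (x + 1)^3

So m_A(x) = (x + 1)^3 = x^3 + 3*x^2 + 3*x + 1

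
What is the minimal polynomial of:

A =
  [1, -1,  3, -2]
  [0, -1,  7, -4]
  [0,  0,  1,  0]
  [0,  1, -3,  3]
x^3 - 3*x^2 + 3*x - 1

The characteristic polynomial is χ_A(x) = (x - 1)^4, so the eigenvalues are known. The minimal polynomial is
  m_A(x) = Π_λ (x − λ)^{k_λ}
where k_λ is the size of the *largest* Jordan block for λ (equivalently, the smallest k with (A − λI)^k v = 0 for every generalised eigenvector v of λ).

  λ = 1: largest Jordan block has size 3, contributing (x − 1)^3

So m_A(x) = (x - 1)^3 = x^3 - 3*x^2 + 3*x - 1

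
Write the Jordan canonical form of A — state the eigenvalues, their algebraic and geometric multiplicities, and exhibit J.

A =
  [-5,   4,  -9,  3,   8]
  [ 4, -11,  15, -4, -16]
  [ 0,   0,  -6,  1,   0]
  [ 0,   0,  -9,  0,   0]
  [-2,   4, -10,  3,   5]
J_1(-5) ⊕ J_3(-3) ⊕ J_1(-3)

The characteristic polynomial is
  det(x·I − A) = x^5 + 17*x^4 + 114*x^3 + 378*x^2 + 621*x + 405 = (x + 3)^4*(x + 5)

Eigenvalues and multiplicities (the geometric multiplicity of λ is n − rank(A − λI), which equals the number of Jordan blocks for λ):
  λ = -5: algebraic multiplicity = 1, geometric multiplicity = 1
  λ = -3: algebraic multiplicity = 4, geometric multiplicity = 2

Determining the block sizes for each eigenvalue:
  λ = -5: one block (gm = 1), so the single block has size am = 1 → block sizes [1]
  λ = -3: with am = 4 and gm = 2, the partition is not yet determined (e.g. several partitions of 4 into 2 parts exist). Let N = A − (-3)·I. Computing rank(N^1) = 3, rank(N^2) = 2, rank(N^3) = 1; the number of blocks of size ≥ j is rank(N^{j−1}) − rank(N^j), giving [2, 1, 1]. So we have 1 block(s) of size 3, 1 block(s) of size 1 → block sizes [3, 1]

Assembling the blocks gives a Jordan form
J =
  [-5,  0,  0,  0,  0]
  [ 0, -3,  1,  0,  0]
  [ 0,  0, -3,  1,  0]
  [ 0,  0,  0, -3,  0]
  [ 0,  0,  0,  0, -3]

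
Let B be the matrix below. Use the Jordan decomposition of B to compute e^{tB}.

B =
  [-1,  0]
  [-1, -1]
e^{tB} =
  [exp(-t), 0]
  [-t*exp(-t), exp(-t)]

Strategy: write B = P · J · P⁻¹ where J is a Jordan canonical form, so e^{tB} = P · e^{tJ} · P⁻¹, and e^{tJ} can be computed block-by-block.

B has Jordan form
J =
  [-1,  1]
  [ 0, -1]
(up to reordering of blocks).

Per-block formulas:
  For a 2×2 Jordan block J_2(-1): exp(t · J_2(-1)) = e^(-1t)·(I + t·N), where N is the 2×2 nilpotent shift.

After assembling e^{tJ} and conjugating by P, we get:

e^{tB} =
  [exp(-t), 0]
  [-t*exp(-t), exp(-t)]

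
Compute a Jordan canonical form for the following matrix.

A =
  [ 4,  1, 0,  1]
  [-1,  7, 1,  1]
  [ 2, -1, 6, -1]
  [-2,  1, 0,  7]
J_3(6) ⊕ J_1(6)

The characteristic polynomial is
  det(x·I − A) = x^4 - 24*x^3 + 216*x^2 - 864*x + 1296 = (x - 6)^4

Eigenvalues and multiplicities (the geometric multiplicity of λ is n − rank(A − λI), which equals the number of Jordan blocks for λ):
  λ = 6: algebraic multiplicity = 4, geometric multiplicity = 2

Determining the block sizes for each eigenvalue:
  λ = 6: with am = 4 and gm = 2, the partition is not yet determined (e.g. several partitions of 4 into 2 parts exist). Let N = A − (6)·I. Computing rank(N^1) = 2, rank(N^2) = 1, rank(N^3) = 0; the number of blocks of size ≥ j is rank(N^{j−1}) − rank(N^j), giving [2, 1, 1]. So we have 1 block(s) of size 3, 1 block(s) of size 1 → block sizes [3, 1]

Assembling the blocks gives a Jordan form
J =
  [6, 1, 0, 0]
  [0, 6, 1, 0]
  [0, 0, 6, 0]
  [0, 0, 0, 6]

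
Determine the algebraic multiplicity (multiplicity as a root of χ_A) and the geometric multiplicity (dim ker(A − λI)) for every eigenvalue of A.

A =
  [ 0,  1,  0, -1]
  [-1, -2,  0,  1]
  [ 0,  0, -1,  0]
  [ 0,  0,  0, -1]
λ = -1: alg = 4, geom = 3

Step 1 — factor the characteristic polynomial to read off the algebraic multiplicities:
  χ_A(x) = (x + 1)^4

Step 2 — compute geometric multiplicities via the rank-nullity identity g(λ) = n − rank(A − λI):
  rank(A − (-1)·I) = 1, so dim ker(A − (-1)·I) = n − 1 = 3

Summary:
  λ = -1: algebraic multiplicity = 4, geometric multiplicity = 3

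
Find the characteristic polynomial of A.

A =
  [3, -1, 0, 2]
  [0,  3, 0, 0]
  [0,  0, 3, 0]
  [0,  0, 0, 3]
x^4 - 12*x^3 + 54*x^2 - 108*x + 81

Expanding det(x·I − A) (e.g. by cofactor expansion or by noting that A is similar to its Jordan form J, which has the same characteristic polynomial as A) gives
  χ_A(x) = x^4 - 12*x^3 + 54*x^2 - 108*x + 81
which factors as (x - 3)^4. The eigenvalues (with algebraic multiplicities) are λ = 3 with multiplicity 4.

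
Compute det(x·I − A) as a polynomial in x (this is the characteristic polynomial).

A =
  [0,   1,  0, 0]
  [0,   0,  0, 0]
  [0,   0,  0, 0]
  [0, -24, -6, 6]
x^4 - 6*x^3

Expanding det(x·I − A) (e.g. by cofactor expansion or by noting that A is similar to its Jordan form J, which has the same characteristic polynomial as A) gives
  χ_A(x) = x^4 - 6*x^3
which factors as x^3*(x - 6). The eigenvalues (with algebraic multiplicities) are λ = 0 with multiplicity 3, λ = 6 with multiplicity 1.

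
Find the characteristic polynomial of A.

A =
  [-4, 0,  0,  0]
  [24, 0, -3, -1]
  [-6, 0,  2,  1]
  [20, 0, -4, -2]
x^4 + 4*x^3

Expanding det(x·I − A) (e.g. by cofactor expansion or by noting that A is similar to its Jordan form J, which has the same characteristic polynomial as A) gives
  χ_A(x) = x^4 + 4*x^3
which factors as x^3*(x + 4). The eigenvalues (with algebraic multiplicities) are λ = -4 with multiplicity 1, λ = 0 with multiplicity 3.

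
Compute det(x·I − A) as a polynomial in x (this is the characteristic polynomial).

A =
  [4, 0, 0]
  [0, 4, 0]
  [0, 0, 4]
x^3 - 12*x^2 + 48*x - 64

Expanding det(x·I − A) (e.g. by cofactor expansion or by noting that A is similar to its Jordan form J, which has the same characteristic polynomial as A) gives
  χ_A(x) = x^3 - 12*x^2 + 48*x - 64
which factors as (x - 4)^3. The eigenvalues (with algebraic multiplicities) are λ = 4 with multiplicity 3.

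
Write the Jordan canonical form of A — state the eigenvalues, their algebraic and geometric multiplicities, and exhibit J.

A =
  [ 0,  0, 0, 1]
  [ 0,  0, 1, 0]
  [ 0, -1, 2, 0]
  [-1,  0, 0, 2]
J_2(1) ⊕ J_2(1)

The characteristic polynomial is
  det(x·I − A) = x^4 - 4*x^3 + 6*x^2 - 4*x + 1 = (x - 1)^4

Eigenvalues and multiplicities (the geometric multiplicity of λ is n − rank(A − λI), which equals the number of Jordan blocks for λ):
  λ = 1: algebraic multiplicity = 4, geometric multiplicity = 2

Determining the block sizes for each eigenvalue:
  λ = 1: with am = 4 and gm = 2, the partition is not yet determined (e.g. several partitions of 4 into 2 parts exist). Let N = A − (1)·I. Computing rank(N^1) = 2, rank(N^2) = 0; the number of blocks of size ≥ j is rank(N^{j−1}) − rank(N^j), giving [2, 2]. So we have 2 block(s) of size 2 → block sizes [2, 2]

Assembling the blocks gives a Jordan form
J =
  [1, 1, 0, 0]
  [0, 1, 0, 0]
  [0, 0, 1, 1]
  [0, 0, 0, 1]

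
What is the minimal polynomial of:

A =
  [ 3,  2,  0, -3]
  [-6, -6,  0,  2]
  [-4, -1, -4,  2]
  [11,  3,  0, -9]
x^3 + 12*x^2 + 48*x + 64

The characteristic polynomial is χ_A(x) = (x + 4)^4, so the eigenvalues are known. The minimal polynomial is
  m_A(x) = Π_λ (x − λ)^{k_λ}
where k_λ is the size of the *largest* Jordan block for λ (equivalently, the smallest k with (A − λI)^k v = 0 for every generalised eigenvector v of λ).

  λ = -4: largest Jordan block has size 3, contributing (x + 4)^3

So m_A(x) = (x + 4)^3 = x^3 + 12*x^2 + 48*x + 64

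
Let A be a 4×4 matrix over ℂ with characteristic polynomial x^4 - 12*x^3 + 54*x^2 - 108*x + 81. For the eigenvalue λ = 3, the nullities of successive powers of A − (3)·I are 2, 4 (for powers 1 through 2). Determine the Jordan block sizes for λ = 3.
Block sizes for λ = 3: [2, 2]

From the dimensions of kernels of powers, the number of Jordan blocks of size at least j is d_j − d_{j−1} where d_j = dim ker(N^j) (with d_0 = 0). Computing the differences gives [2, 2].
The number of blocks of size exactly k is (#blocks of size ≥ k) − (#blocks of size ≥ k + 1), so the partition is: 2 block(s) of size 2.
In nonincreasing order the block sizes are [2, 2].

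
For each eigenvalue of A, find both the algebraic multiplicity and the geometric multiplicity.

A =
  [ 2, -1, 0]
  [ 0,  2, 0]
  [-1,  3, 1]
λ = 1: alg = 1, geom = 1; λ = 2: alg = 2, geom = 1

Step 1 — factor the characteristic polynomial to read off the algebraic multiplicities:
  χ_A(x) = (x - 2)^2*(x - 1)

Step 2 — compute geometric multiplicities via the rank-nullity identity g(λ) = n − rank(A − λI):
  rank(A − (1)·I) = 2, so dim ker(A − (1)·I) = n − 2 = 1
  rank(A − (2)·I) = 2, so dim ker(A − (2)·I) = n − 2 = 1

Summary:
  λ = 1: algebraic multiplicity = 1, geometric multiplicity = 1
  λ = 2: algebraic multiplicity = 2, geometric multiplicity = 1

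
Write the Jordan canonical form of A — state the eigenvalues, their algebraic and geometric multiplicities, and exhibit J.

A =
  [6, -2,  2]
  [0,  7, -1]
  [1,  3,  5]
J_3(6)

The characteristic polynomial is
  det(x·I − A) = x^3 - 18*x^2 + 108*x - 216 = (x - 6)^3

Eigenvalues and multiplicities (the geometric multiplicity of λ is n − rank(A − λI), which equals the number of Jordan blocks for λ):
  λ = 6: algebraic multiplicity = 3, geometric multiplicity = 1

Determining the block sizes for each eigenvalue:
  λ = 6: one block (gm = 1), so the single block has size am = 3 → block sizes [3]

Assembling the blocks gives a Jordan form
J =
  [6, 1, 0]
  [0, 6, 1]
  [0, 0, 6]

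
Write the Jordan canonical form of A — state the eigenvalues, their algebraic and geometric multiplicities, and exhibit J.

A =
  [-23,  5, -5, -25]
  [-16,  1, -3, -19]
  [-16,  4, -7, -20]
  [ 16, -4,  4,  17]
J_3(-3) ⊕ J_1(-3)

The characteristic polynomial is
  det(x·I − A) = x^4 + 12*x^3 + 54*x^2 + 108*x + 81 = (x + 3)^4

Eigenvalues and multiplicities (the geometric multiplicity of λ is n − rank(A − λI), which equals the number of Jordan blocks for λ):
  λ = -3: algebraic multiplicity = 4, geometric multiplicity = 2

Determining the block sizes for each eigenvalue:
  λ = -3: with am = 4 and gm = 2, the partition is not yet determined (e.g. several partitions of 4 into 2 parts exist). Let N = A − (-3)·I. Computing rank(N^1) = 2, rank(N^2) = 1, rank(N^3) = 0; the number of blocks of size ≥ j is rank(N^{j−1}) − rank(N^j), giving [2, 1, 1]. So we have 1 block(s) of size 3, 1 block(s) of size 1 → block sizes [3, 1]

Assembling the blocks gives a Jordan form
J =
  [-3,  1,  0,  0]
  [ 0, -3,  1,  0]
  [ 0,  0, -3,  0]
  [ 0,  0,  0, -3]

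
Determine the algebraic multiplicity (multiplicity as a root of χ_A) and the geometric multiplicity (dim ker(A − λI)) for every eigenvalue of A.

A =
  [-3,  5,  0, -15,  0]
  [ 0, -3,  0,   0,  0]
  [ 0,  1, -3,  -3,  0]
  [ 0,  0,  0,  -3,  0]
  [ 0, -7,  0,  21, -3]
λ = -3: alg = 5, geom = 4

Step 1 — factor the characteristic polynomial to read off the algebraic multiplicities:
  χ_A(x) = (x + 3)^5

Step 2 — compute geometric multiplicities via the rank-nullity identity g(λ) = n − rank(A − λI):
  rank(A − (-3)·I) = 1, so dim ker(A − (-3)·I) = n − 1 = 4

Summary:
  λ = -3: algebraic multiplicity = 5, geometric multiplicity = 4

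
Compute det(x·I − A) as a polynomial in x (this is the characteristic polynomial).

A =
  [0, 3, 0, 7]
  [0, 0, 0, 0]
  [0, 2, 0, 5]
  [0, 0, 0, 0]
x^4

Expanding det(x·I − A) (e.g. by cofactor expansion or by noting that A is similar to its Jordan form J, which has the same characteristic polynomial as A) gives
  χ_A(x) = x^4
which factors as x^4. The eigenvalues (with algebraic multiplicities) are λ = 0 with multiplicity 4.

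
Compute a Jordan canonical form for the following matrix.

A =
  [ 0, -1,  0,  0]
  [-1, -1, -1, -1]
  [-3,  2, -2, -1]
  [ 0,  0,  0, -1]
J_3(-1) ⊕ J_1(-1)

The characteristic polynomial is
  det(x·I − A) = x^4 + 4*x^3 + 6*x^2 + 4*x + 1 = (x + 1)^4

Eigenvalues and multiplicities (the geometric multiplicity of λ is n − rank(A − λI), which equals the number of Jordan blocks for λ):
  λ = -1: algebraic multiplicity = 4, geometric multiplicity = 2

Determining the block sizes for each eigenvalue:
  λ = -1: with am = 4 and gm = 2, the partition is not yet determined (e.g. several partitions of 4 into 2 parts exist). Let N = A − (-1)·I. Computing rank(N^1) = 2, rank(N^2) = 1, rank(N^3) = 0; the number of blocks of size ≥ j is rank(N^{j−1}) − rank(N^j), giving [2, 1, 1]. So we have 1 block(s) of size 3, 1 block(s) of size 1 → block sizes [3, 1]

Assembling the blocks gives a Jordan form
J =
  [-1,  1,  0,  0]
  [ 0, -1,  1,  0]
  [ 0,  0, -1,  0]
  [ 0,  0,  0, -1]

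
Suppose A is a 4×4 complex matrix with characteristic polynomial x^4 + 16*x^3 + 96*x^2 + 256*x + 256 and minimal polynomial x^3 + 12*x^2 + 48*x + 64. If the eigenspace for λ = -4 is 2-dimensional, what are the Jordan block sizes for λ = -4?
Block sizes for λ = -4: [3, 1]

Step 1 — from the characteristic polynomial, algebraic multiplicity of λ = -4 is 4. From dim ker(A − (-4)·I) = 2, there are exactly 2 Jordan blocks for λ = -4.
Step 2 — from the minimal polynomial, the factor (x + 4)^3 tells us the largest block for λ = -4 has size 3.
Step 3 — with total size 4, 2 blocks, and largest block 3, the block sizes (in nonincreasing order) are [3, 1].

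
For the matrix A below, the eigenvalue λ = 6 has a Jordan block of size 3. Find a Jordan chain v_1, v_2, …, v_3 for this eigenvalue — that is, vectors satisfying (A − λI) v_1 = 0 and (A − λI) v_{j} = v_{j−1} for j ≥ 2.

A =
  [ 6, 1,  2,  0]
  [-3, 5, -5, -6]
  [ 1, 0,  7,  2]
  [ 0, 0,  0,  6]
A Jordan chain for λ = 6 of length 3:
v_1 = (-1, -2, 1, 0)ᵀ
v_2 = (0, -3, 1, 0)ᵀ
v_3 = (1, 0, 0, 0)ᵀ

Let N = A − (6)·I. We want v_3 with N^3 v_3 = 0 but N^2 v_3 ≠ 0; then v_{j-1} := N · v_j for j = 3, …, 2.

Pick v_3 = (1, 0, 0, 0)ᵀ.
Then v_2 = N · v_3 = (0, -3, 1, 0)ᵀ.
Then v_1 = N · v_2 = (-1, -2, 1, 0)ᵀ.

Sanity check: (A − (6)·I) v_1 = (0, 0, 0, 0)ᵀ = 0. ✓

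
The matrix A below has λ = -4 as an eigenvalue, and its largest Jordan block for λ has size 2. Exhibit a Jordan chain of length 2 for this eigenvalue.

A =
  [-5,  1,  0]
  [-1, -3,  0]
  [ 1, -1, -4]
A Jordan chain for λ = -4 of length 2:
v_1 = (-1, -1, 1)ᵀ
v_2 = (1, 0, 0)ᵀ

Let N = A − (-4)·I. We want v_2 with N^2 v_2 = 0 but N^1 v_2 ≠ 0; then v_{j-1} := N · v_j for j = 2, …, 2.

Pick v_2 = (1, 0, 0)ᵀ.
Then v_1 = N · v_2 = (-1, -1, 1)ᵀ.

Sanity check: (A − (-4)·I) v_1 = (0, 0, 0)ᵀ = 0. ✓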